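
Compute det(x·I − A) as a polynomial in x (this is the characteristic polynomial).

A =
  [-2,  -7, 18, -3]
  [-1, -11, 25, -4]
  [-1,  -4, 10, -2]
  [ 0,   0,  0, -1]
x^4 + 4*x^3 + 6*x^2 + 4*x + 1

Expanding det(x·I − A) (e.g. by cofactor expansion or by noting that A is similar to its Jordan form J, which has the same characteristic polynomial as A) gives
  χ_A(x) = x^4 + 4*x^3 + 6*x^2 + 4*x + 1
which factors as (x + 1)^4. The eigenvalues (with algebraic multiplicities) are λ = -1 with multiplicity 4.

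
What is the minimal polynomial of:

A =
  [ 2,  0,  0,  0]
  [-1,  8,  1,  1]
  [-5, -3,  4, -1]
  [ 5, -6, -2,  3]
x^3 - 12*x^2 + 45*x - 50

The characteristic polynomial is χ_A(x) = (x - 5)^3*(x - 2), so the eigenvalues are known. The minimal polynomial is
  m_A(x) = Π_λ (x − λ)^{k_λ}
where k_λ is the size of the *largest* Jordan block for λ (equivalently, the smallest k with (A − λI)^k v = 0 for every generalised eigenvector v of λ).

  λ = 2: largest Jordan block has size 1, contributing (x − 2)
  λ = 5: largest Jordan block has size 2, contributing (x − 5)^2

So m_A(x) = (x - 5)^2*(x - 2) = x^3 - 12*x^2 + 45*x - 50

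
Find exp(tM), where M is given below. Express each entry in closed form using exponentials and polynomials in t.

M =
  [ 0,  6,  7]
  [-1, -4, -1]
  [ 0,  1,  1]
e^{tM} =
  [-5*t^2*exp(-t)/2 + t*exp(-t) + exp(-t), -5*t^2*exp(-t)/2 + 6*t*exp(-t), 15*t^2*exp(-t)/2 + 7*t*exp(-t)]
  [t^2*exp(-t) - t*exp(-t), t^2*exp(-t) - 3*t*exp(-t) + exp(-t), -3*t^2*exp(-t) - t*exp(-t)]
  [-t^2*exp(-t)/2, -t^2*exp(-t)/2 + t*exp(-t), 3*t^2*exp(-t)/2 + 2*t*exp(-t) + exp(-t)]

Strategy: write M = P · J · P⁻¹ where J is a Jordan canonical form, so e^{tM} = P · e^{tJ} · P⁻¹, and e^{tJ} can be computed block-by-block.

M has Jordan form
J =
  [-1,  1,  0]
  [ 0, -1,  1]
  [ 0,  0, -1]
(up to reordering of blocks).

Per-block formulas:
  For a 3×3 Jordan block J_3(-1): exp(t · J_3(-1)) = e^(-1t)·(I + t·N + (t^2/2)·N^2), where N is the 3×3 nilpotent shift.

After assembling e^{tJ} and conjugating by P, we get:

e^{tM} =
  [-5*t^2*exp(-t)/2 + t*exp(-t) + exp(-t), -5*t^2*exp(-t)/2 + 6*t*exp(-t), 15*t^2*exp(-t)/2 + 7*t*exp(-t)]
  [t^2*exp(-t) - t*exp(-t), t^2*exp(-t) - 3*t*exp(-t) + exp(-t), -3*t^2*exp(-t) - t*exp(-t)]
  [-t^2*exp(-t)/2, -t^2*exp(-t)/2 + t*exp(-t), 3*t^2*exp(-t)/2 + 2*t*exp(-t) + exp(-t)]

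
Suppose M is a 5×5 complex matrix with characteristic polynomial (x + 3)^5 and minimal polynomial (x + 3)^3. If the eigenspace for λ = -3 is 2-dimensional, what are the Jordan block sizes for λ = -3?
Block sizes for λ = -3: [3, 2]

Step 1 — from the characteristic polynomial, algebraic multiplicity of λ = -3 is 5. From dim ker(M − (-3)·I) = 2, there are exactly 2 Jordan blocks for λ = -3.
Step 2 — from the minimal polynomial, the factor (x + 3)^3 tells us the largest block for λ = -3 has size 3.
Step 3 — with total size 5, 2 blocks, and largest block 3, the block sizes (in nonincreasing order) are [3, 2].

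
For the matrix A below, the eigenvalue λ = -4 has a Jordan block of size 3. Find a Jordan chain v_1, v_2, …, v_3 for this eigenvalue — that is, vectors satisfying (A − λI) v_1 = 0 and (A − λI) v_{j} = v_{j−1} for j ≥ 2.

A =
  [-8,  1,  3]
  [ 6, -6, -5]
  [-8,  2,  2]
A Jordan chain for λ = -4 of length 3:
v_1 = (-2, 4, -4)ᵀ
v_2 = (-4, 6, -8)ᵀ
v_3 = (1, 0, 0)ᵀ

Let N = A − (-4)·I. We want v_3 with N^3 v_3 = 0 but N^2 v_3 ≠ 0; then v_{j-1} := N · v_j for j = 3, …, 2.

Pick v_3 = (1, 0, 0)ᵀ.
Then v_2 = N · v_3 = (-4, 6, -8)ᵀ.
Then v_1 = N · v_2 = (-2, 4, -4)ᵀ.

Sanity check: (A − (-4)·I) v_1 = (0, 0, 0)ᵀ = 0. ✓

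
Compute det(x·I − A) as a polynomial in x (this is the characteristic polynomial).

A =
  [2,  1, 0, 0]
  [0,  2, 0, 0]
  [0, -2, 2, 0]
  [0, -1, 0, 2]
x^4 - 8*x^3 + 24*x^2 - 32*x + 16

Expanding det(x·I − A) (e.g. by cofactor expansion or by noting that A is similar to its Jordan form J, which has the same characteristic polynomial as A) gives
  χ_A(x) = x^4 - 8*x^3 + 24*x^2 - 32*x + 16
which factors as (x - 2)^4. The eigenvalues (with algebraic multiplicities) are λ = 2 with multiplicity 4.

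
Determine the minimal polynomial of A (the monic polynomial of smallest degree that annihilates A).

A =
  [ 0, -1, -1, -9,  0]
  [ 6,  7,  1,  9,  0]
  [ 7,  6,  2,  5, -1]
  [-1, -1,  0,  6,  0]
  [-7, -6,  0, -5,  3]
x^5 - 18*x^4 + 120*x^3 - 368*x^2 + 528*x - 288

The characteristic polynomial is χ_A(x) = (x - 6)^2*(x - 2)^3, so the eigenvalues are known. The minimal polynomial is
  m_A(x) = Π_λ (x − λ)^{k_λ}
where k_λ is the size of the *largest* Jordan block for λ (equivalently, the smallest k with (A − λI)^k v = 0 for every generalised eigenvector v of λ).

  λ = 2: largest Jordan block has size 3, contributing (x − 2)^3
  λ = 6: largest Jordan block has size 2, contributing (x − 6)^2

So m_A(x) = (x - 6)^2*(x - 2)^3 = x^5 - 18*x^4 + 120*x^3 - 368*x^2 + 528*x - 288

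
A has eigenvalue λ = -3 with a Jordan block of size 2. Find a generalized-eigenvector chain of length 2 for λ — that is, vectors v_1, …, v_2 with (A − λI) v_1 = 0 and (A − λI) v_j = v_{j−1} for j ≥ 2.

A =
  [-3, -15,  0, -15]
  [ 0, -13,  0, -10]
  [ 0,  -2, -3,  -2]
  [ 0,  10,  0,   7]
A Jordan chain for λ = -3 of length 2:
v_1 = (-15, -10, -2, 10)ᵀ
v_2 = (0, 1, 0, 0)ᵀ

Let N = A − (-3)·I. We want v_2 with N^2 v_2 = 0 but N^1 v_2 ≠ 0; then v_{j-1} := N · v_j for j = 2, …, 2.

Pick v_2 = (0, 1, 0, 0)ᵀ.
Then v_1 = N · v_2 = (-15, -10, -2, 10)ᵀ.

Sanity check: (A − (-3)·I) v_1 = (0, 0, 0, 0)ᵀ = 0. ✓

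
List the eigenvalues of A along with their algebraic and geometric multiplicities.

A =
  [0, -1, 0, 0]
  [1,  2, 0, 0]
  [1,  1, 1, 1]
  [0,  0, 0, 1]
λ = 1: alg = 4, geom = 2

Step 1 — factor the characteristic polynomial to read off the algebraic multiplicities:
  χ_A(x) = (x - 1)^4

Step 2 — compute geometric multiplicities via the rank-nullity identity g(λ) = n − rank(A − λI):
  rank(A − (1)·I) = 2, so dim ker(A − (1)·I) = n − 2 = 2

Summary:
  λ = 1: algebraic multiplicity = 4, geometric multiplicity = 2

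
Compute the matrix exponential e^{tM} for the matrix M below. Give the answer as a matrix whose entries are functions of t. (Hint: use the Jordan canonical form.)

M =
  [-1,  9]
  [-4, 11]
e^{tM} =
  [-6*t*exp(5*t) + exp(5*t), 9*t*exp(5*t)]
  [-4*t*exp(5*t), 6*t*exp(5*t) + exp(5*t)]

Strategy: write M = P · J · P⁻¹ where J is a Jordan canonical form, so e^{tM} = P · e^{tJ} · P⁻¹, and e^{tJ} can be computed block-by-block.

M has Jordan form
J =
  [5, 1]
  [0, 5]
(up to reordering of blocks).

Per-block formulas:
  For a 2×2 Jordan block J_2(5): exp(t · J_2(5)) = e^(5t)·(I + t·N), where N is the 2×2 nilpotent shift.

After assembling e^{tJ} and conjugating by P, we get:

e^{tM} =
  [-6*t*exp(5*t) + exp(5*t), 9*t*exp(5*t)]
  [-4*t*exp(5*t), 6*t*exp(5*t) + exp(5*t)]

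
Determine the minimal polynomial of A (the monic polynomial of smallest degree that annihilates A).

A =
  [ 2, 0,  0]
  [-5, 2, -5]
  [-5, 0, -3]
x^2 + x - 6

The characteristic polynomial is χ_A(x) = (x - 2)^2*(x + 3), so the eigenvalues are known. The minimal polynomial is
  m_A(x) = Π_λ (x − λ)^{k_λ}
where k_λ is the size of the *largest* Jordan block for λ (equivalently, the smallest k with (A − λI)^k v = 0 for every generalised eigenvector v of λ).

  λ = -3: largest Jordan block has size 1, contributing (x + 3)
  λ = 2: largest Jordan block has size 1, contributing (x − 2)

So m_A(x) = (x - 2)*(x + 3) = x^2 + x - 6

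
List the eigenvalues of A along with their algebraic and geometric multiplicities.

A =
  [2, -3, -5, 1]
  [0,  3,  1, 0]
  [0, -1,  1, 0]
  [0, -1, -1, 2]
λ = 2: alg = 4, geom = 2

Step 1 — factor the characteristic polynomial to read off the algebraic multiplicities:
  χ_A(x) = (x - 2)^4

Step 2 — compute geometric multiplicities via the rank-nullity identity g(λ) = n − rank(A − λI):
  rank(A − (2)·I) = 2, so dim ker(A − (2)·I) = n − 2 = 2

Summary:
  λ = 2: algebraic multiplicity = 4, geometric multiplicity = 2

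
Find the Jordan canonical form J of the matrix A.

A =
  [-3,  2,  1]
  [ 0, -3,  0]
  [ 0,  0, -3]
J_2(-3) ⊕ J_1(-3)

The characteristic polynomial is
  det(x·I − A) = x^3 + 9*x^2 + 27*x + 27 = (x + 3)^3

Eigenvalues and multiplicities (the geometric multiplicity of λ is n − rank(A − λI), which equals the number of Jordan blocks for λ):
  λ = -3: algebraic multiplicity = 3, geometric multiplicity = 2

Determining the block sizes for each eigenvalue:
  λ = -3: 2 blocks summing to 3 forces exactly one block of size 2 and the rest size 1 → block sizes [2, 1]

Assembling the blocks gives a Jordan form
J =
  [-3,  1,  0]
  [ 0, -3,  0]
  [ 0,  0, -3]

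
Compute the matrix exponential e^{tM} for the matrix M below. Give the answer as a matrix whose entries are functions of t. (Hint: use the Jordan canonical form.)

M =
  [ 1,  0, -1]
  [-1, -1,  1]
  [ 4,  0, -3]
e^{tM} =
  [2*t*exp(-t) + exp(-t), 0, -t*exp(-t)]
  [t^2*exp(-t) - t*exp(-t), exp(-t), -t^2*exp(-t)/2 + t*exp(-t)]
  [4*t*exp(-t), 0, -2*t*exp(-t) + exp(-t)]

Strategy: write M = P · J · P⁻¹ where J is a Jordan canonical form, so e^{tM} = P · e^{tJ} · P⁻¹, and e^{tJ} can be computed block-by-block.

M has Jordan form
J =
  [-1,  1,  0]
  [ 0, -1,  1]
  [ 0,  0, -1]
(up to reordering of blocks).

Per-block formulas:
  For a 3×3 Jordan block J_3(-1): exp(t · J_3(-1)) = e^(-1t)·(I + t·N + (t^2/2)·N^2), where N is the 3×3 nilpotent shift.

After assembling e^{tJ} and conjugating by P, we get:

e^{tM} =
  [2*t*exp(-t) + exp(-t), 0, -t*exp(-t)]
  [t^2*exp(-t) - t*exp(-t), exp(-t), -t^2*exp(-t)/2 + t*exp(-t)]
  [4*t*exp(-t), 0, -2*t*exp(-t) + exp(-t)]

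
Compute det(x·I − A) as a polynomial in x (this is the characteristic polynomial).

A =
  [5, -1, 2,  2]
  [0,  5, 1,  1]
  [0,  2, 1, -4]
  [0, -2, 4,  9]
x^4 - 20*x^3 + 150*x^2 - 500*x + 625

Expanding det(x·I − A) (e.g. by cofactor expansion or by noting that A is similar to its Jordan form J, which has the same characteristic polynomial as A) gives
  χ_A(x) = x^4 - 20*x^3 + 150*x^2 - 500*x + 625
which factors as (x - 5)^4. The eigenvalues (with algebraic multiplicities) are λ = 5 with multiplicity 4.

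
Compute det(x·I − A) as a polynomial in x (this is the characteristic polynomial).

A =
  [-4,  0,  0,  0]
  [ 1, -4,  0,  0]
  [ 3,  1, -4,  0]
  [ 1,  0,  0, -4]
x^4 + 16*x^3 + 96*x^2 + 256*x + 256

Expanding det(x·I − A) (e.g. by cofactor expansion or by noting that A is similar to its Jordan form J, which has the same characteristic polynomial as A) gives
  χ_A(x) = x^4 + 16*x^3 + 96*x^2 + 256*x + 256
which factors as (x + 4)^4. The eigenvalues (with algebraic multiplicities) are λ = -4 with multiplicity 4.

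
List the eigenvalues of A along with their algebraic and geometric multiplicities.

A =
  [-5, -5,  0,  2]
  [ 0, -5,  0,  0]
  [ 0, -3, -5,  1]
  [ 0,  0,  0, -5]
λ = -5: alg = 4, geom = 2

Step 1 — factor the characteristic polynomial to read off the algebraic multiplicities:
  χ_A(x) = (x + 5)^4

Step 2 — compute geometric multiplicities via the rank-nullity identity g(λ) = n − rank(A − λI):
  rank(A − (-5)·I) = 2, so dim ker(A − (-5)·I) = n − 2 = 2

Summary:
  λ = -5: algebraic multiplicity = 4, geometric multiplicity = 2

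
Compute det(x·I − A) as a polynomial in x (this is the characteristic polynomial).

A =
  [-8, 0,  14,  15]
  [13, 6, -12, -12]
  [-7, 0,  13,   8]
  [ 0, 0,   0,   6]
x^4 - 17*x^3 + 90*x^2 - 108*x - 216

Expanding det(x·I − A) (e.g. by cofactor expansion or by noting that A is similar to its Jordan form J, which has the same characteristic polynomial as A) gives
  χ_A(x) = x^4 - 17*x^3 + 90*x^2 - 108*x - 216
which factors as (x - 6)^3*(x + 1). The eigenvalues (with algebraic multiplicities) are λ = -1 with multiplicity 1, λ = 6 with multiplicity 3.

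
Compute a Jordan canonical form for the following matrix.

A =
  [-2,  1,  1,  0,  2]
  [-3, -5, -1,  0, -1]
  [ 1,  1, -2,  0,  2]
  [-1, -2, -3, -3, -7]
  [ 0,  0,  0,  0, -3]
J_3(-3) ⊕ J_1(-3) ⊕ J_1(-3)

The characteristic polynomial is
  det(x·I − A) = x^5 + 15*x^4 + 90*x^3 + 270*x^2 + 405*x + 243 = (x + 3)^5

Eigenvalues and multiplicities (the geometric multiplicity of λ is n − rank(A − λI), which equals the number of Jordan blocks for λ):
  λ = -3: algebraic multiplicity = 5, geometric multiplicity = 3

Determining the block sizes for each eigenvalue:
  λ = -3: with am = 5 and gm = 3, the partition is not yet determined (e.g. several partitions of 5 into 3 parts exist). Let N = A − (-3)·I. Computing rank(N^1) = 2, rank(N^2) = 1, rank(N^3) = 0; the number of blocks of size ≥ j is rank(N^{j−1}) − rank(N^j), giving [3, 1, 1]. So we have 1 block(s) of size 3, 2 block(s) of size 1 → block sizes [3, 1, 1]

Assembling the blocks gives a Jordan form
J =
  [-3,  1,  0,  0,  0]
  [ 0, -3,  1,  0,  0]
  [ 0,  0, -3,  0,  0]
  [ 0,  0,  0, -3,  0]
  [ 0,  0,  0,  0, -3]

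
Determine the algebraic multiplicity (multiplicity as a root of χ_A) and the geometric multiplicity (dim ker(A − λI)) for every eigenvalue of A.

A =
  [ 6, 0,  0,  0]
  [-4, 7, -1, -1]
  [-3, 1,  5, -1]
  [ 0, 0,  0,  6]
λ = 6: alg = 4, geom = 2

Step 1 — factor the characteristic polynomial to read off the algebraic multiplicities:
  χ_A(x) = (x - 6)^4

Step 2 — compute geometric multiplicities via the rank-nullity identity g(λ) = n − rank(A − λI):
  rank(A − (6)·I) = 2, so dim ker(A − (6)·I) = n − 2 = 2

Summary:
  λ = 6: algebraic multiplicity = 4, geometric multiplicity = 2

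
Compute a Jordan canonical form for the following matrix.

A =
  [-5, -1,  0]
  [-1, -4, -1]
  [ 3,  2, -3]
J_3(-4)

The characteristic polynomial is
  det(x·I − A) = x^3 + 12*x^2 + 48*x + 64 = (x + 4)^3

Eigenvalues and multiplicities (the geometric multiplicity of λ is n − rank(A − λI), which equals the number of Jordan blocks for λ):
  λ = -4: algebraic multiplicity = 3, geometric multiplicity = 1

Determining the block sizes for each eigenvalue:
  λ = -4: one block (gm = 1), so the single block has size am = 3 → block sizes [3]

Assembling the blocks gives a Jordan form
J =
  [-4,  1,  0]
  [ 0, -4,  1]
  [ 0,  0, -4]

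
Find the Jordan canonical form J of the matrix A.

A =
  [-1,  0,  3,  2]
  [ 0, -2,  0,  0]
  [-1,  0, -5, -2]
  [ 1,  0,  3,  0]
J_2(-2) ⊕ J_1(-2) ⊕ J_1(-2)

The characteristic polynomial is
  det(x·I − A) = x^4 + 8*x^3 + 24*x^2 + 32*x + 16 = (x + 2)^4

Eigenvalues and multiplicities (the geometric multiplicity of λ is n − rank(A − λI), which equals the number of Jordan blocks for λ):
  λ = -2: algebraic multiplicity = 4, geometric multiplicity = 3

Determining the block sizes for each eigenvalue:
  λ = -2: 3 blocks summing to 4 forces exactly one block of size 2 and the rest size 1 → block sizes [2, 1, 1]

Assembling the blocks gives a Jordan form
J =
  [-2,  1,  0,  0]
  [ 0, -2,  0,  0]
  [ 0,  0, -2,  0]
  [ 0,  0,  0, -2]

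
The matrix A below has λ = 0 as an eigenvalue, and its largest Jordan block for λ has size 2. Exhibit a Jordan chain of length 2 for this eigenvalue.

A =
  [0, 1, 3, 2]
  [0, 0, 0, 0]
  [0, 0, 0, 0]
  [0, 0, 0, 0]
A Jordan chain for λ = 0 of length 2:
v_1 = (1, 0, 0, 0)ᵀ
v_2 = (0, 1, 0, 0)ᵀ

Let N = A − (0)·I. We want v_2 with N^2 v_2 = 0 but N^1 v_2 ≠ 0; then v_{j-1} := N · v_j for j = 2, …, 2.

Pick v_2 = (0, 1, 0, 0)ᵀ.
Then v_1 = N · v_2 = (1, 0, 0, 0)ᵀ.

Sanity check: (A − (0)·I) v_1 = (0, 0, 0, 0)ᵀ = 0. ✓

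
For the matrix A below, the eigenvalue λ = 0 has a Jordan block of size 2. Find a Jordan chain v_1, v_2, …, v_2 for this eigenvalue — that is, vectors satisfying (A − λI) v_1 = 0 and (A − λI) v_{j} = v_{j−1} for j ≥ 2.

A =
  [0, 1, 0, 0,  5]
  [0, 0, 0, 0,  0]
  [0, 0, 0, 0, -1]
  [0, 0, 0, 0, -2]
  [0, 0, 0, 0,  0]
A Jordan chain for λ = 0 of length 2:
v_1 = (1, 0, 0, 0, 0)ᵀ
v_2 = (0, 1, 0, 0, 0)ᵀ

Let N = A − (0)·I. We want v_2 with N^2 v_2 = 0 but N^1 v_2 ≠ 0; then v_{j-1} := N · v_j for j = 2, …, 2.

Pick v_2 = (0, 1, 0, 0, 0)ᵀ.
Then v_1 = N · v_2 = (1, 0, 0, 0, 0)ᵀ.

Sanity check: (A − (0)·I) v_1 = (0, 0, 0, 0, 0)ᵀ = 0. ✓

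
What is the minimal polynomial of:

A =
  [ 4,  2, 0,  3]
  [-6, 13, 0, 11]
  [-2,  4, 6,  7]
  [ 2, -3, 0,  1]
x^3 - 18*x^2 + 108*x - 216

The characteristic polynomial is χ_A(x) = (x - 6)^4, so the eigenvalues are known. The minimal polynomial is
  m_A(x) = Π_λ (x − λ)^{k_λ}
where k_λ is the size of the *largest* Jordan block for λ (equivalently, the smallest k with (A − λI)^k v = 0 for every generalised eigenvector v of λ).

  λ = 6: largest Jordan block has size 3, contributing (x − 6)^3

So m_A(x) = (x - 6)^3 = x^3 - 18*x^2 + 108*x - 216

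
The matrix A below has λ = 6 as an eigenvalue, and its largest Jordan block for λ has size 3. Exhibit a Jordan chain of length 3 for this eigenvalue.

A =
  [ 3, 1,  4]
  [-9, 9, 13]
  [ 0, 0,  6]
A Jordan chain for λ = 6 of length 3:
v_1 = (1, 3, 0)ᵀ
v_2 = (4, 13, 0)ᵀ
v_3 = (0, 0, 1)ᵀ

Let N = A − (6)·I. We want v_3 with N^3 v_3 = 0 but N^2 v_3 ≠ 0; then v_{j-1} := N · v_j for j = 3, …, 2.

Pick v_3 = (0, 0, 1)ᵀ.
Then v_2 = N · v_3 = (4, 13, 0)ᵀ.
Then v_1 = N · v_2 = (1, 3, 0)ᵀ.

Sanity check: (A − (6)·I) v_1 = (0, 0, 0)ᵀ = 0. ✓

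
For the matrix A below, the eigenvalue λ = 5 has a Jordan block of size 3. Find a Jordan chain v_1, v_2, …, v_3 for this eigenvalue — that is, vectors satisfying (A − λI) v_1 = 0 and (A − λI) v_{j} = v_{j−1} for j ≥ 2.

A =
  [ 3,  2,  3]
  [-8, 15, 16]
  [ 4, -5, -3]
A Jordan chain for λ = 5 of length 3:
v_1 = (1, 4, -2)ᵀ
v_2 = (2, 10, -5)ᵀ
v_3 = (0, 1, 0)ᵀ

Let N = A − (5)·I. We want v_3 with N^3 v_3 = 0 but N^2 v_3 ≠ 0; then v_{j-1} := N · v_j for j = 3, …, 2.

Pick v_3 = (0, 1, 0)ᵀ.
Then v_2 = N · v_3 = (2, 10, -5)ᵀ.
Then v_1 = N · v_2 = (1, 4, -2)ᵀ.

Sanity check: (A − (5)·I) v_1 = (0, 0, 0)ᵀ = 0. ✓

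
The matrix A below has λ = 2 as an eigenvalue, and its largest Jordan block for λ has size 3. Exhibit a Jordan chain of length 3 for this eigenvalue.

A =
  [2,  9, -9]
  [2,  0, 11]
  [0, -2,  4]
A Jordan chain for λ = 2 of length 3:
v_1 = (18, -4, -4)ᵀ
v_2 = (0, 2, 0)ᵀ
v_3 = (1, 0, 0)ᵀ

Let N = A − (2)·I. We want v_3 with N^3 v_3 = 0 but N^2 v_3 ≠ 0; then v_{j-1} := N · v_j for j = 3, …, 2.

Pick v_3 = (1, 0, 0)ᵀ.
Then v_2 = N · v_3 = (0, 2, 0)ᵀ.
Then v_1 = N · v_2 = (18, -4, -4)ᵀ.

Sanity check: (A − (2)·I) v_1 = (0, 0, 0)ᵀ = 0. ✓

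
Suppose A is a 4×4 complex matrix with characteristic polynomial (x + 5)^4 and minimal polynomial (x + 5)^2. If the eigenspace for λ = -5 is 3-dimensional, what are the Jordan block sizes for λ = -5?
Block sizes for λ = -5: [2, 1, 1]

Step 1 — from the characteristic polynomial, algebraic multiplicity of λ = -5 is 4. From dim ker(A − (-5)·I) = 3, there are exactly 3 Jordan blocks for λ = -5.
Step 2 — from the minimal polynomial, the factor (x + 5)^2 tells us the largest block for λ = -5 has size 2.
Step 3 — with total size 4, 3 blocks, and largest block 2, the block sizes (in nonincreasing order) are [2, 1, 1].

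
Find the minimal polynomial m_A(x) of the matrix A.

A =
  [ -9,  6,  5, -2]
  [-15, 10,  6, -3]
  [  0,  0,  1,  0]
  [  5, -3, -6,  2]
x^3 - 3*x^2 + 3*x - 1

The characteristic polynomial is χ_A(x) = (x - 1)^4, so the eigenvalues are known. The minimal polynomial is
  m_A(x) = Π_λ (x − λ)^{k_λ}
where k_λ is the size of the *largest* Jordan block for λ (equivalently, the smallest k with (A − λI)^k v = 0 for every generalised eigenvector v of λ).

  λ = 1: largest Jordan block has size 3, contributing (x − 1)^3

So m_A(x) = (x - 1)^3 = x^3 - 3*x^2 + 3*x - 1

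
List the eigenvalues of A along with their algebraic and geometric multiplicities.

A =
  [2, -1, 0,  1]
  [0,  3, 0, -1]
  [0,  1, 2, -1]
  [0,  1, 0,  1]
λ = 2: alg = 4, geom = 3

Step 1 — factor the characteristic polynomial to read off the algebraic multiplicities:
  χ_A(x) = (x - 2)^4

Step 2 — compute geometric multiplicities via the rank-nullity identity g(λ) = n − rank(A − λI):
  rank(A − (2)·I) = 1, so dim ker(A − (2)·I) = n − 1 = 3

Summary:
  λ = 2: algebraic multiplicity = 4, geometric multiplicity = 3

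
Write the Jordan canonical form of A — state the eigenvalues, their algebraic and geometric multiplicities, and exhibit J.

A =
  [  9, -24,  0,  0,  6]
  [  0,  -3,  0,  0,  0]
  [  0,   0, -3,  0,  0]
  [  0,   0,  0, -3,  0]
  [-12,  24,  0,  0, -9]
J_1(-3) ⊕ J_1(-3) ⊕ J_1(-3) ⊕ J_1(-3) ⊕ J_1(3)

The characteristic polynomial is
  det(x·I − A) = x^5 + 9*x^4 + 18*x^3 - 54*x^2 - 243*x - 243 = (x - 3)*(x + 3)^4

Eigenvalues and multiplicities (the geometric multiplicity of λ is n − rank(A − λI), which equals the number of Jordan blocks for λ):
  λ = -3: algebraic multiplicity = 4, geometric multiplicity = 4
  λ = 3: algebraic multiplicity = 1, geometric multiplicity = 1

Determining the block sizes for each eigenvalue:
  λ = -3: gm = am = 4, so every block has size 1 → block sizes [1, 1, 1, 1]
  λ = 3: one block (gm = 1), so the single block has size am = 1 → block sizes [1]

Assembling the blocks gives a Jordan form
J =
  [-3,  0,  0,  0, 0]
  [ 0, -3,  0,  0, 0]
  [ 0,  0, -3,  0, 0]
  [ 0,  0,  0, -3, 0]
  [ 0,  0,  0,  0, 3]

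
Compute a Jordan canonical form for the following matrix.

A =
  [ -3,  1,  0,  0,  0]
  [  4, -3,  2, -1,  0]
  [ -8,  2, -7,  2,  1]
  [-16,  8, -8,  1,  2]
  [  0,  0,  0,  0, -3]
J_3(-3) ⊕ J_2(-3)

The characteristic polynomial is
  det(x·I − A) = x^5 + 15*x^4 + 90*x^3 + 270*x^2 + 405*x + 243 = (x + 3)^5

Eigenvalues and multiplicities (the geometric multiplicity of λ is n − rank(A − λI), which equals the number of Jordan blocks for λ):
  λ = -3: algebraic multiplicity = 5, geometric multiplicity = 2

Determining the block sizes for each eigenvalue:
  λ = -3: with am = 5 and gm = 2, the partition is not yet determined (e.g. several partitions of 5 into 2 parts exist). Let N = A − (-3)·I. Computing rank(N^1) = 3, rank(N^2) = 1, rank(N^3) = 0; the number of blocks of size ≥ j is rank(N^{j−1}) − rank(N^j), giving [2, 2, 1]. So we have 1 block(s) of size 3, 1 block(s) of size 2 → block sizes [3, 2]

Assembling the blocks gives a Jordan form
J =
  [-3,  1,  0,  0,  0]
  [ 0, -3,  1,  0,  0]
  [ 0,  0, -3,  0,  0]
  [ 0,  0,  0, -3,  1]
  [ 0,  0,  0,  0, -3]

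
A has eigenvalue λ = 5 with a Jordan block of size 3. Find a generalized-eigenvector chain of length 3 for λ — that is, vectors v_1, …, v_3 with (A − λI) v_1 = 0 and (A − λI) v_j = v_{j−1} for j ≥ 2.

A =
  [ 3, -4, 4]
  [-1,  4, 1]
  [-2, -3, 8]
A Jordan chain for λ = 5 of length 3:
v_1 = (0, 1, 1)ᵀ
v_2 = (-2, -1, -2)ᵀ
v_3 = (1, 0, 0)ᵀ

Let N = A − (5)·I. We want v_3 with N^3 v_3 = 0 but N^2 v_3 ≠ 0; then v_{j-1} := N · v_j for j = 3, …, 2.

Pick v_3 = (1, 0, 0)ᵀ.
Then v_2 = N · v_3 = (-2, -1, -2)ᵀ.
Then v_1 = N · v_2 = (0, 1, 1)ᵀ.

Sanity check: (A − (5)·I) v_1 = (0, 0, 0)ᵀ = 0. ✓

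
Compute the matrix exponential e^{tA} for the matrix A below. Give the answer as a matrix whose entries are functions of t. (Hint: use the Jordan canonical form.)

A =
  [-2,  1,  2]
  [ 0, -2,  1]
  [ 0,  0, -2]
e^{tA} =
  [exp(-2*t), t*exp(-2*t), t^2*exp(-2*t)/2 + 2*t*exp(-2*t)]
  [0, exp(-2*t), t*exp(-2*t)]
  [0, 0, exp(-2*t)]

Strategy: write A = P · J · P⁻¹ where J is a Jordan canonical form, so e^{tA} = P · e^{tJ} · P⁻¹, and e^{tJ} can be computed block-by-block.

A has Jordan form
J =
  [-2,  1,  0]
  [ 0, -2,  1]
  [ 0,  0, -2]
(up to reordering of blocks).

Per-block formulas:
  For a 3×3 Jordan block J_3(-2): exp(t · J_3(-2)) = e^(-2t)·(I + t·N + (t^2/2)·N^2), where N is the 3×3 nilpotent shift.

After assembling e^{tJ} and conjugating by P, we get:

e^{tA} =
  [exp(-2*t), t*exp(-2*t), t^2*exp(-2*t)/2 + 2*t*exp(-2*t)]
  [0, exp(-2*t), t*exp(-2*t)]
  [0, 0, exp(-2*t)]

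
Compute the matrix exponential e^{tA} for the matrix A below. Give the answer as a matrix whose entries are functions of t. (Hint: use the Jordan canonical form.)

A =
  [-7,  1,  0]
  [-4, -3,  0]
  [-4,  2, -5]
e^{tA} =
  [-2*t*exp(-5*t) + exp(-5*t), t*exp(-5*t), 0]
  [-4*t*exp(-5*t), 2*t*exp(-5*t) + exp(-5*t), 0]
  [-4*t*exp(-5*t), 2*t*exp(-5*t), exp(-5*t)]

Strategy: write A = P · J · P⁻¹ where J is a Jordan canonical form, so e^{tA} = P · e^{tJ} · P⁻¹, and e^{tJ} can be computed block-by-block.

A has Jordan form
J =
  [-5,  1,  0]
  [ 0, -5,  0]
  [ 0,  0, -5]
(up to reordering of blocks).

Per-block formulas:
  For a 2×2 Jordan block J_2(-5): exp(t · J_2(-5)) = e^(-5t)·(I + t·N), where N is the 2×2 nilpotent shift.
  For a 1×1 block at λ = -5: exp(t · [-5]) = [e^(-5t)].

After assembling e^{tJ} and conjugating by P, we get:

e^{tA} =
  [-2*t*exp(-5*t) + exp(-5*t), t*exp(-5*t), 0]
  [-4*t*exp(-5*t), 2*t*exp(-5*t) + exp(-5*t), 0]
  [-4*t*exp(-5*t), 2*t*exp(-5*t), exp(-5*t)]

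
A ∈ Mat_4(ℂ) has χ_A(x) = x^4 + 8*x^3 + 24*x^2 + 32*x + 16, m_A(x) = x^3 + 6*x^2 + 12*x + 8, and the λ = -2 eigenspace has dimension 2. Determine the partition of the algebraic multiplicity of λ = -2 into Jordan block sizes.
Block sizes for λ = -2: [3, 1]

Step 1 — from the characteristic polynomial, algebraic multiplicity of λ = -2 is 4. From dim ker(A − (-2)·I) = 2, there are exactly 2 Jordan blocks for λ = -2.
Step 2 — from the minimal polynomial, the factor (x + 2)^3 tells us the largest block for λ = -2 has size 3.
Step 3 — with total size 4, 2 blocks, and largest block 3, the block sizes (in nonincreasing order) are [3, 1].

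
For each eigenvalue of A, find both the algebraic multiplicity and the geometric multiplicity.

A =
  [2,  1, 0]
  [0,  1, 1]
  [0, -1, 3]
λ = 2: alg = 3, geom = 1

Step 1 — factor the characteristic polynomial to read off the algebraic multiplicities:
  χ_A(x) = (x - 2)^3

Step 2 — compute geometric multiplicities via the rank-nullity identity g(λ) = n − rank(A − λI):
  rank(A − (2)·I) = 2, so dim ker(A − (2)·I) = n − 2 = 1

Summary:
  λ = 2: algebraic multiplicity = 3, geometric multiplicity = 1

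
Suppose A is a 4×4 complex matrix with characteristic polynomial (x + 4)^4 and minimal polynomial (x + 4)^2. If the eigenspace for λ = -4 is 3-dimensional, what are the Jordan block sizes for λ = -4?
Block sizes for λ = -4: [2, 1, 1]

Step 1 — from the characteristic polynomial, algebraic multiplicity of λ = -4 is 4. From dim ker(A − (-4)·I) = 3, there are exactly 3 Jordan blocks for λ = -4.
Step 2 — from the minimal polynomial, the factor (x + 4)^2 tells us the largest block for λ = -4 has size 2.
Step 3 — with total size 4, 3 blocks, and largest block 2, the block sizes (in nonincreasing order) are [2, 1, 1].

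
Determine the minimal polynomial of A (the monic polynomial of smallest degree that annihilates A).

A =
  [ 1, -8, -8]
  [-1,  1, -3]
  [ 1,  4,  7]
x^3 - 9*x^2 + 27*x - 27

The characteristic polynomial is χ_A(x) = (x - 3)^3, so the eigenvalues are known. The minimal polynomial is
  m_A(x) = Π_λ (x − λ)^{k_λ}
where k_λ is the size of the *largest* Jordan block for λ (equivalently, the smallest k with (A − λI)^k v = 0 for every generalised eigenvector v of λ).

  λ = 3: largest Jordan block has size 3, contributing (x − 3)^3

So m_A(x) = (x - 3)^3 = x^3 - 9*x^2 + 27*x - 27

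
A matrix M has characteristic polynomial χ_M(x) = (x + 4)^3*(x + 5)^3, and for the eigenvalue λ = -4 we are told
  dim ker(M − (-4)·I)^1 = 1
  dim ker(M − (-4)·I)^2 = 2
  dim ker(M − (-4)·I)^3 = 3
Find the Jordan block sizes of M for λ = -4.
Block sizes for λ = -4: [3]

From the dimensions of kernels of powers, the number of Jordan blocks of size at least j is d_j − d_{j−1} where d_j = dim ker(N^j) (with d_0 = 0). Computing the differences gives [1, 1, 1].
The number of blocks of size exactly k is (#blocks of size ≥ k) − (#blocks of size ≥ k + 1), so the partition is: 1 block(s) of size 3.
In nonincreasing order the block sizes are [3].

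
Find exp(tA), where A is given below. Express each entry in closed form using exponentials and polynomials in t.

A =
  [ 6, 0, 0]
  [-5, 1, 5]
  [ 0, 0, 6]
e^{tA} =
  [exp(6*t), 0, 0]
  [-exp(6*t) + exp(t), exp(t), exp(6*t) - exp(t)]
  [0, 0, exp(6*t)]

Strategy: write A = P · J · P⁻¹ where J is a Jordan canonical form, so e^{tA} = P · e^{tJ} · P⁻¹, and e^{tJ} can be computed block-by-block.

A has Jordan form
J =
  [1, 0, 0]
  [0, 6, 0]
  [0, 0, 6]
(up to reordering of blocks).

Per-block formulas:
  For a 1×1 block at λ = 1: exp(t · [1]) = [e^(1t)].
  For a 1×1 block at λ = 6: exp(t · [6]) = [e^(6t)].

After assembling e^{tJ} and conjugating by P, we get:

e^{tA} =
  [exp(6*t), 0, 0]
  [-exp(6*t) + exp(t), exp(t), exp(6*t) - exp(t)]
  [0, 0, exp(6*t)]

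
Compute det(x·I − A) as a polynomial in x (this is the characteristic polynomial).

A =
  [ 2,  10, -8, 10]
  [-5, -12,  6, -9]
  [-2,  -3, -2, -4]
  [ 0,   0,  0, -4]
x^4 + 16*x^3 + 96*x^2 + 256*x + 256

Expanding det(x·I − A) (e.g. by cofactor expansion or by noting that A is similar to its Jordan form J, which has the same characteristic polynomial as A) gives
  χ_A(x) = x^4 + 16*x^3 + 96*x^2 + 256*x + 256
which factors as (x + 4)^4. The eigenvalues (with algebraic multiplicities) are λ = -4 with multiplicity 4.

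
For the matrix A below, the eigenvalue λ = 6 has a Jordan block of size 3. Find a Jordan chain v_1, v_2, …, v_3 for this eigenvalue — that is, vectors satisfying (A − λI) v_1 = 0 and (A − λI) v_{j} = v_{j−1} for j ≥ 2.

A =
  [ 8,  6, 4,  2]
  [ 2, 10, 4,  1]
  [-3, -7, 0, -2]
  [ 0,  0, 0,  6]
A Jordan chain for λ = 6 of length 3:
v_1 = (4, 0, -2, 0)ᵀ
v_2 = (2, 2, -3, 0)ᵀ
v_3 = (1, 0, 0, 0)ᵀ

Let N = A − (6)·I. We want v_3 with N^3 v_3 = 0 but N^2 v_3 ≠ 0; then v_{j-1} := N · v_j for j = 3, …, 2.

Pick v_3 = (1, 0, 0, 0)ᵀ.
Then v_2 = N · v_3 = (2, 2, -3, 0)ᵀ.
Then v_1 = N · v_2 = (4, 0, -2, 0)ᵀ.

Sanity check: (A − (6)·I) v_1 = (0, 0, 0, 0)ᵀ = 0. ✓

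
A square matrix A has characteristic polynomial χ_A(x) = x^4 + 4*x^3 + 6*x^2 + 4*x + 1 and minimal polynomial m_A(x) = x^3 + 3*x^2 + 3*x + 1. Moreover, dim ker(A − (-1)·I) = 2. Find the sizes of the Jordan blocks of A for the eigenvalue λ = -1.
Block sizes for λ = -1: [3, 1]

Step 1 — from the characteristic polynomial, algebraic multiplicity of λ = -1 is 4. From dim ker(A − (-1)·I) = 2, there are exactly 2 Jordan blocks for λ = -1.
Step 2 — from the minimal polynomial, the factor (x + 1)^3 tells us the largest block for λ = -1 has size 3.
Step 3 — with total size 4, 2 blocks, and largest block 3, the block sizes (in nonincreasing order) are [3, 1].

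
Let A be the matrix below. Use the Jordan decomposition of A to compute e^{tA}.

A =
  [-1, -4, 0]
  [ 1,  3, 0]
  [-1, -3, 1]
e^{tA} =
  [-2*t*exp(t) + exp(t), -4*t*exp(t), 0]
  [t*exp(t), 2*t*exp(t) + exp(t), 0]
  [-t^2*exp(t)/2 - t*exp(t), -t^2*exp(t) - 3*t*exp(t), exp(t)]

Strategy: write A = P · J · P⁻¹ where J is a Jordan canonical form, so e^{tA} = P · e^{tJ} · P⁻¹, and e^{tJ} can be computed block-by-block.

A has Jordan form
J =
  [1, 1, 0]
  [0, 1, 1]
  [0, 0, 1]
(up to reordering of blocks).

Per-block formulas:
  For a 3×3 Jordan block J_3(1): exp(t · J_3(1)) = e^(1t)·(I + t·N + (t^2/2)·N^2), where N is the 3×3 nilpotent shift.

After assembling e^{tJ} and conjugating by P, we get:

e^{tA} =
  [-2*t*exp(t) + exp(t), -4*t*exp(t), 0]
  [t*exp(t), 2*t*exp(t) + exp(t), 0]
  [-t^2*exp(t)/2 - t*exp(t), -t^2*exp(t) - 3*t*exp(t), exp(t)]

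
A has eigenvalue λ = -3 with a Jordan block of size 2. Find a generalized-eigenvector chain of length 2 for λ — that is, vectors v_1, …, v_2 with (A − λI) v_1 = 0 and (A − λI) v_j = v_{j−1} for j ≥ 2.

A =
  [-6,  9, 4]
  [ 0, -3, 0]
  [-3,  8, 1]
A Jordan chain for λ = -3 of length 2:
v_1 = (12, 0, 9)ᵀ
v_2 = (5, 3, 0)ᵀ

Let N = A − (-3)·I. We want v_2 with N^2 v_2 = 0 but N^1 v_2 ≠ 0; then v_{j-1} := N · v_j for j = 2, …, 2.

Pick v_2 = (5, 3, 0)ᵀ.
Then v_1 = N · v_2 = (12, 0, 9)ᵀ.

Sanity check: (A − (-3)·I) v_1 = (0, 0, 0)ᵀ = 0. ✓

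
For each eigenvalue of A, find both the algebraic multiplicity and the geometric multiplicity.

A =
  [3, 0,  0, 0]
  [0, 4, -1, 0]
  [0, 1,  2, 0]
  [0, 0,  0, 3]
λ = 3: alg = 4, geom = 3

Step 1 — factor the characteristic polynomial to read off the algebraic multiplicities:
  χ_A(x) = (x - 3)^4

Step 2 — compute geometric multiplicities via the rank-nullity identity g(λ) = n − rank(A − λI):
  rank(A − (3)·I) = 1, so dim ker(A − (3)·I) = n − 1 = 3

Summary:
  λ = 3: algebraic multiplicity = 4, geometric multiplicity = 3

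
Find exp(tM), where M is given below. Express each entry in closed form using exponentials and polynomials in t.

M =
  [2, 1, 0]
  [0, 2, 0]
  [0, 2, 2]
e^{tM} =
  [exp(2*t), t*exp(2*t), 0]
  [0, exp(2*t), 0]
  [0, 2*t*exp(2*t), exp(2*t)]

Strategy: write M = P · J · P⁻¹ where J is a Jordan canonical form, so e^{tM} = P · e^{tJ} · P⁻¹, and e^{tJ} can be computed block-by-block.

M has Jordan form
J =
  [2, 1, 0]
  [0, 2, 0]
  [0, 0, 2]
(up to reordering of blocks).

Per-block formulas:
  For a 2×2 Jordan block J_2(2): exp(t · J_2(2)) = e^(2t)·(I + t·N), where N is the 2×2 nilpotent shift.
  For a 1×1 block at λ = 2: exp(t · [2]) = [e^(2t)].

After assembling e^{tJ} and conjugating by P, we get:

e^{tM} =
  [exp(2*t), t*exp(2*t), 0]
  [0, exp(2*t), 0]
  [0, 2*t*exp(2*t), exp(2*t)]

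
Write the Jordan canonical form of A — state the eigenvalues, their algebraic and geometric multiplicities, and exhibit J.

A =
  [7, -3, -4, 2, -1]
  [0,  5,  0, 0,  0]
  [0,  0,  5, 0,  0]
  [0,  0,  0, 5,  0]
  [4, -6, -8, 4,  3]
J_2(5) ⊕ J_1(5) ⊕ J_1(5) ⊕ J_1(5)

The characteristic polynomial is
  det(x·I − A) = x^5 - 25*x^4 + 250*x^3 - 1250*x^2 + 3125*x - 3125 = (x - 5)^5

Eigenvalues and multiplicities (the geometric multiplicity of λ is n − rank(A − λI), which equals the number of Jordan blocks for λ):
  λ = 5: algebraic multiplicity = 5, geometric multiplicity = 4

Determining the block sizes for each eigenvalue:
  λ = 5: 4 blocks summing to 5 forces exactly one block of size 2 and the rest size 1 → block sizes [2, 1, 1, 1]

Assembling the blocks gives a Jordan form
J =
  [5, 1, 0, 0, 0]
  [0, 5, 0, 0, 0]
  [0, 0, 5, 0, 0]
  [0, 0, 0, 5, 0]
  [0, 0, 0, 0, 5]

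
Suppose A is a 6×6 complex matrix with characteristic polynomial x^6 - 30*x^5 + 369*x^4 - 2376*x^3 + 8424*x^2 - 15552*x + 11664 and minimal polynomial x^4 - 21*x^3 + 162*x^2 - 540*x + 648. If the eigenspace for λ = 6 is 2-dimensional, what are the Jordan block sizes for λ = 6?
Block sizes for λ = 6: [3, 1]

Step 1 — from the characteristic polynomial, algebraic multiplicity of λ = 6 is 4. From dim ker(A − (6)·I) = 2, there are exactly 2 Jordan blocks for λ = 6.
Step 2 — from the minimal polynomial, the factor (x − 6)^3 tells us the largest block for λ = 6 has size 3.
Step 3 — with total size 4, 2 blocks, and largest block 3, the block sizes (in nonincreasing order) are [3, 1].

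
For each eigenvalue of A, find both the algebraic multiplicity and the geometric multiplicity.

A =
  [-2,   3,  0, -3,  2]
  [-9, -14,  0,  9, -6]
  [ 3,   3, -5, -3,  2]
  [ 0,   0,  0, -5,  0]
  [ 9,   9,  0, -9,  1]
λ = -5: alg = 5, geom = 4

Step 1 — factor the characteristic polynomial to read off the algebraic multiplicities:
  χ_A(x) = (x + 5)^5

Step 2 — compute geometric multiplicities via the rank-nullity identity g(λ) = n − rank(A − λI):
  rank(A − (-5)·I) = 1, so dim ker(A − (-5)·I) = n − 1 = 4

Summary:
  λ = -5: algebraic multiplicity = 5, geometric multiplicity = 4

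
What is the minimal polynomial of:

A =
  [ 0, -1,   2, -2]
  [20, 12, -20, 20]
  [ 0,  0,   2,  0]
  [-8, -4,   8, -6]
x^2 - 4*x + 4

The characteristic polynomial is χ_A(x) = (x - 2)^4, so the eigenvalues are known. The minimal polynomial is
  m_A(x) = Π_λ (x − λ)^{k_λ}
where k_λ is the size of the *largest* Jordan block for λ (equivalently, the smallest k with (A − λI)^k v = 0 for every generalised eigenvector v of λ).

  λ = 2: largest Jordan block has size 2, contributing (x − 2)^2

So m_A(x) = (x - 2)^2 = x^2 - 4*x + 4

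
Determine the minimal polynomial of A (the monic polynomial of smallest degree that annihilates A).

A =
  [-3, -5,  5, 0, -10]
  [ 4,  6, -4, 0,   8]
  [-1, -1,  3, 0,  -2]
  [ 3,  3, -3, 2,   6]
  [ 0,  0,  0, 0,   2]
x^2 - 4*x + 4

The characteristic polynomial is χ_A(x) = (x - 2)^5, so the eigenvalues are known. The minimal polynomial is
  m_A(x) = Π_λ (x − λ)^{k_λ}
where k_λ is the size of the *largest* Jordan block for λ (equivalently, the smallest k with (A − λI)^k v = 0 for every generalised eigenvector v of λ).

  λ = 2: largest Jordan block has size 2, contributing (x − 2)^2

So m_A(x) = (x - 2)^2 = x^2 - 4*x + 4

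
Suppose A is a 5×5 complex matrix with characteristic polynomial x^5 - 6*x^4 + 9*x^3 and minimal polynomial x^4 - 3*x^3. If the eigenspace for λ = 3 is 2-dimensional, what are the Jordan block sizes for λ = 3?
Block sizes for λ = 3: [1, 1]

Step 1 — from the characteristic polynomial, algebraic multiplicity of λ = 3 is 2. From dim ker(A − (3)·I) = 2, there are exactly 2 Jordan blocks for λ = 3.
Step 2 — from the minimal polynomial, the factor (x − 3) tells us the largest block for λ = 3 has size 1.
Step 3 — with total size 2, 2 blocks, and largest block 1, the block sizes (in nonincreasing order) are [1, 1].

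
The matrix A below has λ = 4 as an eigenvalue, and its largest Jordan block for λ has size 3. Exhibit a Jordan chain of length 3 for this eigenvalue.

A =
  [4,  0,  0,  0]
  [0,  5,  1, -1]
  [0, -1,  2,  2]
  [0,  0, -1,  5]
A Jordan chain for λ = 4 of length 3:
v_1 = (0, 0, 1, 1)ᵀ
v_2 = (0, 1, -1, 0)ᵀ
v_3 = (0, 1, 0, 0)ᵀ

Let N = A − (4)·I. We want v_3 with N^3 v_3 = 0 but N^2 v_3 ≠ 0; then v_{j-1} := N · v_j for j = 3, …, 2.

Pick v_3 = (0, 1, 0, 0)ᵀ.
Then v_2 = N · v_3 = (0, 1, -1, 0)ᵀ.
Then v_1 = N · v_2 = (0, 0, 1, 1)ᵀ.

Sanity check: (A − (4)·I) v_1 = (0, 0, 0, 0)ᵀ = 0. ✓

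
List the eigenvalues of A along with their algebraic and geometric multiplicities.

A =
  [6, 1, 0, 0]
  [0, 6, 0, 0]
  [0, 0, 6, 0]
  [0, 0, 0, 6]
λ = 6: alg = 4, geom = 3

Step 1 — factor the characteristic polynomial to read off the algebraic multiplicities:
  χ_A(x) = (x - 6)^4

Step 2 — compute geometric multiplicities via the rank-nullity identity g(λ) = n − rank(A − λI):
  rank(A − (6)·I) = 1, so dim ker(A − (6)·I) = n − 1 = 3

Summary:
  λ = 6: algebraic multiplicity = 4, geometric multiplicity = 3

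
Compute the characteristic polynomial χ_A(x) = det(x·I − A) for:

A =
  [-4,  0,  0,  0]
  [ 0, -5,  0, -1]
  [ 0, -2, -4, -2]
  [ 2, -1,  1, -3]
x^4 + 16*x^3 + 96*x^2 + 256*x + 256

Expanding det(x·I − A) (e.g. by cofactor expansion or by noting that A is similar to its Jordan form J, which has the same characteristic polynomial as A) gives
  χ_A(x) = x^4 + 16*x^3 + 96*x^2 + 256*x + 256
which factors as (x + 4)^4. The eigenvalues (with algebraic multiplicities) are λ = -4 with multiplicity 4.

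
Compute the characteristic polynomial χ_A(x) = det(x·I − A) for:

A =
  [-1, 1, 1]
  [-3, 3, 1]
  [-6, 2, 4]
x^3 - 6*x^2 + 12*x - 8

Expanding det(x·I − A) (e.g. by cofactor expansion or by noting that A is similar to its Jordan form J, which has the same characteristic polynomial as A) gives
  χ_A(x) = x^3 - 6*x^2 + 12*x - 8
which factors as (x - 2)^3. The eigenvalues (with algebraic multiplicities) are λ = 2 with multiplicity 3.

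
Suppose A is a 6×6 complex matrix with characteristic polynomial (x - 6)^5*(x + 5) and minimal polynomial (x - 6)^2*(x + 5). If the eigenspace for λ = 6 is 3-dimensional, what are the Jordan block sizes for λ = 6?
Block sizes for λ = 6: [2, 2, 1]

Step 1 — from the characteristic polynomial, algebraic multiplicity of λ = 6 is 5. From dim ker(A − (6)·I) = 3, there are exactly 3 Jordan blocks for λ = 6.
Step 2 — from the minimal polynomial, the factor (x − 6)^2 tells us the largest block for λ = 6 has size 2.
Step 3 — with total size 5, 3 blocks, and largest block 2, the block sizes (in nonincreasing order) are [2, 2, 1].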